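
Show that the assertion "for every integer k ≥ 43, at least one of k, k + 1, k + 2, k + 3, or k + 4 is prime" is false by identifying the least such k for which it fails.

k = 48

A counterexample is any integer k ≥ 43 such that k, k + 1, k + 2, k + 3, k + 4 are all composite; we check each in order.
k = 43: 43 is prime.
k = 44: 47 is prime.
k = 45: 47 is prime.
k = 46: 47 is prime.
k = 47: 47 is prime.
k = 48: 48 = 2 × 24; 49 = 7 × 7; 50 = 2 × 25; 51 = 3 × 17; 52 = 2 × 26 — all composite.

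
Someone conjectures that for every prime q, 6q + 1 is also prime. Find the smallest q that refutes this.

We need the least prime q for which 6q + 1 is not prime.
q = 2: 6q + 1 = 13, prime.
q = 3: 6q + 1 = 19, prime.
q = 5: 6q + 1 = 31, prime.
q = 7: 6q + 1 = 43, prime.
q = 11: 6q + 1 = 67, prime.
q = 13: 6q + 1 = 79, prime.
q = 17: 6q + 1 = 103, prime.
q = 19: 6q + 1 = 115 = 5 × 23, not prime.
Hence q = 19 is a counterexample.

q = 19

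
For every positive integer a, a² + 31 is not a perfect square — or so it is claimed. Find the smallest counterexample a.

a = 15

We need the least positive integer a for which a² + 31 is a perfect square.
For a = 1, 2, 3, 4, …, 12, 13, 14 the conclusion holds.
a = 15: 15² + 31 = 256 = 16², a perfect square.
So a = 15 is the smallest counterexample.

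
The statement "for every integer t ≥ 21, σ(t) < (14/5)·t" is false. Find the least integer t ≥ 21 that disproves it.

t = 60

A counterexample is any integer t ≥ 21 such that the claim fails; we check each in order.
For t = 21, 22, 23, 24, …, 57, 58, 59 the conclusion holds.
t = 60: σ(60) = 168; 168 ≥ 168.
So t = 60 is the smallest counterexample.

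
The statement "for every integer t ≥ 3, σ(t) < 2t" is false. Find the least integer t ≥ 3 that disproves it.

t = 3: σ(3) = 4; 4 < 6.
t = 4: σ(4) = 7; 7 < 8.
t = 5: σ(5) = 6; 6 < 10.
t = 6: σ(6) = 12; 12 ≥ 12.

t = 6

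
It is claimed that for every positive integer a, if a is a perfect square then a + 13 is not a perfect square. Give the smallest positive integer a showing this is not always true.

Check each positive integer a in order until a is a perfect square but a + 13 is a perfect square.
For a = 1, 4, 9, 16, 25 the conclusion holds.
a = 36: 36 = 6² and 36 + 13 = 49 = 7².

a = 36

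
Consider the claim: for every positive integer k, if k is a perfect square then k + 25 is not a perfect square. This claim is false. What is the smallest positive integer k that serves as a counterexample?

k = 144

A counterexample is any positive integer k such that k is a perfect square but k + 25 is a perfect square; we check each in order.
For k = 1, 4, 9, 16, …, 81, 100, 121 the conclusion holds.
k = 144: 144 = 12² and 144 + 25 = 169 = 13².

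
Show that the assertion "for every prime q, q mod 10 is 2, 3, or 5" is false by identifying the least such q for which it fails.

Check each prime q in order until the claim fails.
For q = 2, 3, 5 the conclusion holds.
q = 7: 7 mod 10 = 7 — not in {2, 3, 5}.
Thus q = 7 disproves the claim, and no smaller q works.

q = 7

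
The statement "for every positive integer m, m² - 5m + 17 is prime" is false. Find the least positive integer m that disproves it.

We need the least positive integer m for which m² - 5m + 17 is not prime.
For m = 1, 2, 3, 4, …, 10, 11, 12 the conclusion holds.
m = 13: m² - 5m + 17 = 121 = 11 × 11, composite.

m = 13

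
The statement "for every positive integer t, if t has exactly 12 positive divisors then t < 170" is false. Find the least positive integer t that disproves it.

Check each positive integer t in order until t has exactly 12 positive divisors but the claim fails.
For t = 60, 72, 84, 90, …, 150, 156, 160 the conclusion holds.
t = 198: τ(198) = 12; 198 ≥ 170.
Hence t = 198 is a counterexample.

t = 198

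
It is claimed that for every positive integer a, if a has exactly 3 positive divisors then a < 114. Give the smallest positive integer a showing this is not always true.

a = 121

A counterexample is any positive integer a such that a has exactly 3 positive divisors but the claim fails; we check each in order.
a = 4: τ(4) = 3; 4 < 114.
a = 9: τ(9) = 3; 9 < 114.
a = 25: τ(25) = 3; 25 < 114.
a = 49: τ(49) = 3; 49 < 114.
a = 121: τ(121) = 3; 121 ≥ 114.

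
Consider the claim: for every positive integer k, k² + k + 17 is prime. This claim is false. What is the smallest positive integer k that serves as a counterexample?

k = 16

Check each positive integer k in order until k² + k + 17 is not prime.
For k = 1, 2, 3, 4, …, 13, 14, 15 the conclusion holds.
k = 16: k² + k + 17 = 289 = 17 × 17, composite.
Thus k = 16 disproves the claim, and no smaller k works.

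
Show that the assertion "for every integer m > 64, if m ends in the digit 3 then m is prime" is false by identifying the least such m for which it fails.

m = 73: 73 ends in 3 and is prime.
m = 83: 83 ends in 3 and is prime.
m = 93: 93 ends in 3; 93 = 3 × 31, composite.

m = 93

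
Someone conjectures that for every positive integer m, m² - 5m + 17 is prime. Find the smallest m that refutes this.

m = 13

We need the least positive integer m for which m² - 5m + 17 is not prime.
The first 12 eligible values, up to m = 12, all satisfy the conclusion.
m = 13: m² - 5m + 17 = 121 = 11 × 11, composite.
So m = 13 is the smallest counterexample.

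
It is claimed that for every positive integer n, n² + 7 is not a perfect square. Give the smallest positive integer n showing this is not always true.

We need the least positive integer n for which n² + 7 is a perfect square.
For n = 1, 2 the conclusion holds.
n = 3: 3² + 7 = 16 = 4², a perfect square.

n = 3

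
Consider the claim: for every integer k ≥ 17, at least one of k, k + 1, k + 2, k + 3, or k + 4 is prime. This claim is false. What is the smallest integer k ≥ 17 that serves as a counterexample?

k = 24

We need the least integer k ≥ 17 for which k, k + 1, k + 2, k + 3, k + 4 are all composite.
For k = 17, 18, 19, 20, 21, 22, 23 the conclusion holds.
k = 24: 24 = 2 × 12; 25 = 5 × 5; 26 = 2 × 13; 27 = 3 × 9; 28 = 2 × 14 — all composite.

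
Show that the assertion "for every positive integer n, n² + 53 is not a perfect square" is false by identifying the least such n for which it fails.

n = 26

Check each positive integer n in order until n² + 53 is a perfect square.
The first 25 eligible values, up to n = 25, all satisfy the conclusion.
n = 26: 26² + 53 = 729 = 27², a perfect square.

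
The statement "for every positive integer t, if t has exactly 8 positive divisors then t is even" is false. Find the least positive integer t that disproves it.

The first 12 eligible values, up to t = 104, all satisfy the conclusion.
t = 105: divisors of 105: 1, 3, 5, 7, 15, 21, 35, 105; 105 is odd.
So t = 105 is the smallest counterexample.

t = 105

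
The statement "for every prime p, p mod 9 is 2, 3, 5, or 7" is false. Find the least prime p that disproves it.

p = 13

Check each prime p in order until the claim fails.
p = 2: 2 mod 9 = 2.
p = 3: 3 mod 9 = 3.
p = 5: 5 mod 9 = 5.
p = 7: 7 mod 9 = 7.
p = 11: 11 mod 9 = 2.
p = 13: 13 mod 9 = 4 — not in {2, 3, 5, 7}.
So p = 13 is the smallest counterexample.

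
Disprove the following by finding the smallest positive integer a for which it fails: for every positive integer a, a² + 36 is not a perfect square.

a = 8

We need the least positive integer a for which a² + 36 is a perfect square.
a = 1: 1² + 36 = 37, not a perfect square.
a = 2: 2² + 36 = 40, not a perfect square.
a = 3: 3² + 36 = 45, not a perfect square.
a = 4: 4² + 36 = 52, not a perfect square.
a = 5: 5² + 36 = 61, not a perfect square.
a = 6: 6² + 36 = 72, not a perfect square.
a = 7: 7² + 36 = 85, not a perfect square.
a = 8: 8² + 36 = 100 = 10², a perfect square.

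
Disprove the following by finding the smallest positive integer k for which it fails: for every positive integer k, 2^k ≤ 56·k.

Check each positive integer k in order until 2^k > 56·k.
The first 8 eligible values, up to k = 8, all satisfy the conclusion.
k = 9: 2^k = 512 and 56·k = 504, so 512 > 504.
Thus k = 9 disproves the claim, and no smaller k works.

k = 9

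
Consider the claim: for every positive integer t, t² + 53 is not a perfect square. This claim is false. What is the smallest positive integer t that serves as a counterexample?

We need the least positive integer t for which t² + 53 is a perfect square.
For t = 1, 2, 3, 4, …, 23, 24, 25 the conclusion holds.
t = 26: 26² + 53 = 729 = 27², a perfect square.
So t = 26 is the smallest counterexample.

t = 26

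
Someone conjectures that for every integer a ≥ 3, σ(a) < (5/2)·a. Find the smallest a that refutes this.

a = 24

Check each integer a ≥ 3 in order until the claim fails.
The first 21 eligible values, up to a = 23, all satisfy the conclusion.
a = 24: σ(24) = 60; 60 ≥ 60.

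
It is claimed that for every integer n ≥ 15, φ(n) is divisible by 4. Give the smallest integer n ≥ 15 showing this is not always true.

n = 18

For n = 15, 16, 17 the conclusion holds.
n = 18: φ(18) = 6; 6 mod 4 = 2.
Hence n = 18 is a counterexample.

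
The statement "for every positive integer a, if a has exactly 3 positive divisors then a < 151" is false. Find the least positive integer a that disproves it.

a = 169

A counterexample is any positive integer a such that a has exactly 3 positive divisors but the claim fails; we check each in order.
a = 4: τ(4) = 3; 4 < 151.
a = 9: τ(9) = 3; 9 < 151.
a = 25: τ(25) = 3; 25 < 151.
a = 49: τ(49) = 3; 49 < 151.
a = 121: τ(121) = 3; 121 < 151.
a = 169: τ(169) = 3; 169 ≥ 151.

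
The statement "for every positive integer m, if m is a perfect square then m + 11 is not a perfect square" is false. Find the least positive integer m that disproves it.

Check each positive integer m in order until m is a perfect square but m + 11 is a perfect square.
m = 1: 1 + 11 = 12, not a perfect square.
m = 4: 4 + 11 = 15, not a perfect square.
m = 9: 9 + 11 = 20, not a perfect square.
m = 16: 16 + 11 = 27, not a perfect square.
m = 25: 25 = 5² and 25 + 11 = 36 = 6².

m = 25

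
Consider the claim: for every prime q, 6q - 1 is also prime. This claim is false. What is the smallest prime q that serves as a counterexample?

q = 11

The first 4 eligible values, up to q = 7, all satisfy the conclusion.
q = 11: 6q - 1 = 65 = 5 × 13, not prime.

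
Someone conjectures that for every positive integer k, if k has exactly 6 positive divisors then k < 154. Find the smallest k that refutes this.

Check each positive integer k in order until k has exactly 6 positive divisors but the claim fails.
The first 22 eligible values, up to k = 153, all satisfy the conclusion.
k = 164: τ(164) = 6; 164 ≥ 154.

k = 164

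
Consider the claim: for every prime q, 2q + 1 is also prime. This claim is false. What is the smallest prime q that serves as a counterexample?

q = 7

q = 2: 2q + 1 = 5, prime.
q = 3: 2q + 1 = 7, prime.
q = 5: 2q + 1 = 11, prime.
q = 7: 2q + 1 = 15 = 3 × 5, not prime.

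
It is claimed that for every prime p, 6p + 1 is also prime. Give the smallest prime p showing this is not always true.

p = 2: 6p + 1 = 13, prime.
p = 3: 6p + 1 = 19, prime.
p = 5: 6p + 1 = 31, prime.
p = 7: 6p + 1 = 43, prime.
p = 11: 6p + 1 = 67, prime.
p = 13: 6p + 1 = 79, prime.
p = 17: 6p + 1 = 103, prime.
p = 19: 6p + 1 = 115 = 5 × 23, not prime.

p = 19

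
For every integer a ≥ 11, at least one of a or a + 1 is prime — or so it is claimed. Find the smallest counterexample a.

We need the least integer a ≥ 11 for which a, a + 1 are both composite.
a = 11: 11 is prime.
a = 12: 13 is prime.
a = 13: 13 is prime.
a = 14: 14 = 2 × 7; 15 = 3 × 5 — both composite.

a = 14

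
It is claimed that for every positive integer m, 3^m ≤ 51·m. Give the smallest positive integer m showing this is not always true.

Check each positive integer m in order until 3^m > 51·m.
For m = 1, 2, 3, 4, 5 the conclusion holds.
m = 6: 3^m = 729 and 51·m = 306, so 729 > 306.
Thus m = 6 disproves the claim, and no smaller m works.

m = 6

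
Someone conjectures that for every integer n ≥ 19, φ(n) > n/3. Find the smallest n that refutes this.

n = 24

For n = 19, 20, 21, 22, 23 the conclusion holds.
n = 24: φ(24) = 8 and 24/3 = 8, so φ(24) ≤ 24/3.
So n = 24 is the smallest counterexample.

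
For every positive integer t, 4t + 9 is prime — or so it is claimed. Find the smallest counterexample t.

For t = 1, 2 the conclusion holds.
t = 3: 4t + 9 = 21 = 3 × 7, composite.
Hence t = 3 is a counterexample.

t = 3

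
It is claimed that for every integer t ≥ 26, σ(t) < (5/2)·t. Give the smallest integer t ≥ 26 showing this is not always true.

t = 36

A counterexample is any integer t ≥ 26 such that the claim fails; we check each in order.
For t = 26, 27, 28, 29, 30, 31, 32, 33, 34, 35 the conclusion holds.
t = 36: σ(36) = 91; 91 ≥ 90.
Hence t = 36 is a counterexample.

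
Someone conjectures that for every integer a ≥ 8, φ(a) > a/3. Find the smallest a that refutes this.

a = 8: φ(8) = 4 and 8/3 = 8/3, so φ(8) > 8/3.
a = 9: φ(9) = 6 and 9/3 = 3, so φ(9) > 9/3.
a = 10: φ(10) = 4 and 10/3 = 10/3, so φ(10) > 10/3.
a = 11: φ(11) = 10 and 11/3 = 11/3, so φ(11) > 11/3.
a = 12: φ(12) = 4 and 12/3 = 4, so φ(12) ≤ 12/3.
So a = 12 is the smallest counterexample.

a = 12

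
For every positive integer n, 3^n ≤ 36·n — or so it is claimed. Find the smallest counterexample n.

Check each positive integer n in order until 3^n > 36·n.
For n = 1, 2, 3, 4 the conclusion holds.
n = 5: 3^n = 243 and 36·n = 180, so 243 > 180.
Thus n = 5 disproves the claim, and no smaller n works.

n = 5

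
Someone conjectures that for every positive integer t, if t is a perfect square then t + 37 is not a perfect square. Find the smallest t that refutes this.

The first 17 eligible values, up to t = 289, all satisfy the conclusion.
t = 324: 324 = 18² and 324 + 37 = 361 = 19².

t = 324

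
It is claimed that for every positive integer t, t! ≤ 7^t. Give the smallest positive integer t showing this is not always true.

t = 17

The first 16 eligible values, up to t = 16, all satisfy the conclusion.
t = 17: t! = 355687428096000 and 7^t = 232630513987207, so 355687428096000 > 232630513987207.
Thus t = 17 disproves the claim, and no smaller t works.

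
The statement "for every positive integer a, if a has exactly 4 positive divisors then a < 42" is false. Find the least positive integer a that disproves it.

A counterexample is any positive integer a such that a has exactly 4 positive divisors but the claim fails; we check each in order.
For a = 6, 8, 10, 14, …, 35, 38, 39 the conclusion holds.
a = 46: τ(46) = 4; 46 ≥ 42.

a = 46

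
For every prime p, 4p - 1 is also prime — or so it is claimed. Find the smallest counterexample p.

Check each prime p in order until 4p - 1 is not prime.
p = 2: 4p - 1 = 7, prime.
p = 3: 4p - 1 = 11, prime.
p = 5: 4p - 1 = 19, prime.
p = 7: 4p - 1 = 27 = 3 × 9, not prime.
So p = 7 is the smallest counterexample.

p = 7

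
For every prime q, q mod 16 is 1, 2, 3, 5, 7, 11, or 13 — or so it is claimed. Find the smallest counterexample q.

For q = 2, 3, 5, 7, 11, 13, 17, 19, 23, 29 the conclusion holds.
q = 31: 31 mod 16 = 15 — not in {1, 2, 3, 5, 7, 11, 13}.
So q = 31 is the smallest counterexample.

q = 31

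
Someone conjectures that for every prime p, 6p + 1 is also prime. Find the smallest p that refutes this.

p = 19

Check each prime p in order until 6p + 1 is not prime.
For p = 2, 3, 5, 7, 11, 13, 17 the conclusion holds.
p = 19: 6p + 1 = 115 = 5 × 23, not prime.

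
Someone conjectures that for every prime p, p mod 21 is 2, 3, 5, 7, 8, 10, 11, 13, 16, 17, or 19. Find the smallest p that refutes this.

p = 41

For p = 2, 3, 5, 7, …, 29, 31, 37 the conclusion holds.
p = 41: 41 mod 21 = 20 — not in {2, 3, 5, 7, 8, 10, 11, 13, 16, 17, 19}.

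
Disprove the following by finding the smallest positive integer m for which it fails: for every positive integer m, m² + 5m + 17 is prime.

m = 8

We need the least positive integer m for which m² + 5m + 17 is not prime.
m = 1: m² + 5m + 17 = 23, prime.
m = 2: m² + 5m + 17 = 31, prime.
m = 3: m² + 5m + 17 = 41, prime.
m = 4: m² + 5m + 17 = 53, prime.
m = 5: m² + 5m + 17 = 67, prime.
m = 6: m² + 5m + 17 = 83, prime.
m = 7: m² + 5m + 17 = 101, prime.
m = 8: m² + 5m + 17 = 121 = 11 × 11, composite.
Hence m = 8 is a counterexample.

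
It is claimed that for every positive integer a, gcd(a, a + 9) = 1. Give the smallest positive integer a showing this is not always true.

a = 3

We need the least positive integer a for which gcd(a, a + 9) > 1.
For a = 1, 2 the conclusion holds.
a = 3: gcd(3, 12) = 3.
Thus a = 3 disproves the claim, and no smaller a works.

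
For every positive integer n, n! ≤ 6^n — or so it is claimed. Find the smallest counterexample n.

We need the least positive integer n for which n! > 6^n.
For n = 1, 2, 3, 4, …, 11, 12, 13 the conclusion holds.
n = 14: n! = 87178291200 and 6^n = 78364164096, so 87178291200 > 78364164096.

n = 14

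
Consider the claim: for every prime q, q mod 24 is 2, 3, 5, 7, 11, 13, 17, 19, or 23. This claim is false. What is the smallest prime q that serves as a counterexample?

A counterexample is any prime q such that the claim fails; we check each in order.
For q = 2, 3, 5, 7, …, 61, 67, 71 the conclusion holds.
q = 73: 73 mod 24 = 1 — not in {2, 3, 5, 7, 11, 13, 17, 19, 23}.

q = 73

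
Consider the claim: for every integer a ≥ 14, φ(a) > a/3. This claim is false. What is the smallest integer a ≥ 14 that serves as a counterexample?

a = 18

The first 4 eligible values, up to a = 17, all satisfy the conclusion.
a = 18: φ(18) = 6 and 18/3 = 6, so φ(18) ≤ 18/3.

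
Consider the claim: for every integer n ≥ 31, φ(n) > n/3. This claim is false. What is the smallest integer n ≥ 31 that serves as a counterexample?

n = 31: φ(31) = 30 and 31/3 = 31/3, so φ(31) > 31/3.
n = 32: φ(32) = 16 and 32/3 = 32/3, so φ(32) > 32/3.
n = 33: φ(33) = 20 and 33/3 = 11, so φ(33) > 33/3.
n = 34: φ(34) = 16 and 34/3 = 34/3, so φ(34) > 34/3.
n = 35: φ(35) = 24 and 35/3 = 35/3, so φ(35) > 35/3.
n = 36: φ(36) = 12 and 36/3 = 12, so φ(36) ≤ 36/3.
So n = 36 is the smallest counterexample.

n = 36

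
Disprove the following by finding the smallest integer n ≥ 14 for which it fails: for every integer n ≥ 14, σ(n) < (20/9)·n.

n = 24

The first 10 eligible values, up to n = 23, all satisfy the conclusion.
n = 24: σ(24) = 60; 60 ≥ 160/3.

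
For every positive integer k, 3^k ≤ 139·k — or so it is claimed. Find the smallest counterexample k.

A counterexample is any positive integer k such that 3^k > 139·k; we check each in order.
k = 1: 3^k = 3 and 139·k = 139, so 3 ≤ 139.
k = 2: 3^k = 9 and 139·k = 278, so 9 ≤ 278.
k = 3: 3^k = 27 and 139·k = 417, so 27 ≤ 417.
k = 4: 3^k = 81 and 139·k = 556, so 81 ≤ 556.
k = 5: 3^k = 243 and 139·k = 695, so 243 ≤ 695.
k = 6: 3^k = 729 and 139·k = 834, so 729 ≤ 834.
k = 7: 3^k = 2187 and 139·k = 973, so 2187 > 973.
Thus k = 7 disproves the claim, and no smaller k works.

k = 7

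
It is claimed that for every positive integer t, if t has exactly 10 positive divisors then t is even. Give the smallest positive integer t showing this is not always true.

For t = 48, 80, 112, 162, 176, 208, 272, 304, 368 the conclusion holds.
t = 405: divisors of 405: 10 divisors; 405 is odd.
So t = 405 is the smallest counterexample.

t = 405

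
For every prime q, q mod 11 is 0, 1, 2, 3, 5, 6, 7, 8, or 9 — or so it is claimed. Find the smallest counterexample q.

q = 37

We need the least prime q for which the claim fails.
The first 11 eligible values, up to q = 31, all satisfy the conclusion.
q = 37: 37 mod 11 = 4 — not in {0, 1, 2, 3, 5, 6, 7, 8, 9}.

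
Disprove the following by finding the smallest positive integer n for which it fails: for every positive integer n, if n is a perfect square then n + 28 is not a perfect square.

n = 36

Check each positive integer n in order until n is a perfect square but n + 28 is a perfect square.
For n = 1, 4, 9, 16, 25 the conclusion holds.
n = 36: 36 = 6² and 36 + 28 = 64 = 8².
So n = 36 is the smallest counterexample.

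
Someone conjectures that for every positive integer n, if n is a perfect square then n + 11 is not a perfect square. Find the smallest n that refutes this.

For n = 1, 4, 9, 16 the conclusion holds.
n = 25: 25 = 5² and 25 + 11 = 36 = 6².

n = 25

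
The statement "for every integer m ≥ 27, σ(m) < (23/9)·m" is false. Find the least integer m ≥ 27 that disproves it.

m = 48

We need the least integer m ≥ 27 for which the claim fails.
The first 21 eligible values, up to m = 47, all satisfy the conclusion.
m = 48: σ(48) = 124; 124 ≥ 368/3.
So m = 48 is the smallest counterexample.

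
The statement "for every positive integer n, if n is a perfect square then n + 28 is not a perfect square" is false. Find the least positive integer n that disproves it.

Check each positive integer n in order until n is a perfect square but n + 28 is a perfect square.
For n = 1, 4, 9, 16, 25 the conclusion holds.
n = 36: 36 = 6² and 36 + 28 = 64 = 8².
Hence n = 36 is a counterexample.

n = 36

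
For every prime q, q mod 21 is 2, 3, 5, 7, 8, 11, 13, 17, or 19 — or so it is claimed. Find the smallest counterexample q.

For q = 2, 3, 5, 7, 11, 13, 17, 19, 23, 29 the conclusion holds.
q = 31: 31 mod 21 = 10 — not in {2, 3, 5, 7, 8, 11, 13, 17, 19}.
Hence q = 31 is a counterexample.

q = 31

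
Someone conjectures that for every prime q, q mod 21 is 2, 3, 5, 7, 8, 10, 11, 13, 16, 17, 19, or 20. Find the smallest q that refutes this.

For q = 2, 3, 5, 7, …, 31, 37, 41 the conclusion holds.
q = 43: 43 mod 21 = 1 — not in {2, 3, 5, 7, 8, 10, 11, 13, 16, 17, 19, 20}.
Hence q = 43 is a counterexample.

q = 43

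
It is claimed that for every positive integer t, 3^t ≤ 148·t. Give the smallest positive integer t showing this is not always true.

We need the least positive integer t for which 3^t > 148·t.
t = 1: 3^t = 3 and 148·t = 148, so 3 ≤ 148.
t = 2: 3^t = 9 and 148·t = 296, so 9 ≤ 296.
t = 3: 3^t = 27 and 148·t = 444, so 27 ≤ 444.
t = 4: 3^t = 81 and 148·t = 592, so 81 ≤ 592.
t = 5: 3^t = 243 and 148·t = 740, so 243 ≤ 740.
t = 6: 3^t = 729 and 148·t = 888, so 729 ≤ 888.
t = 7: 3^t = 2187 and 148·t = 1036, so 2187 > 1036.

t = 7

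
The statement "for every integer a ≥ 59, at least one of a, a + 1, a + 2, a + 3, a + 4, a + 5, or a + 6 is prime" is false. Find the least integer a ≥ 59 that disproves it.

a = 90

For a = 59, 60, 61, 62, …, 87, 88, 89 the conclusion holds.
a = 90: 90 = 2 × 45; 91 = 7 × 13; 92 = 2 × 46; 93 = 3 × 31; 94 = 2 × 47; 95 = 5 × 19; 96 = 2 × 48 — all composite.
So a = 90 is the smallest counterexample.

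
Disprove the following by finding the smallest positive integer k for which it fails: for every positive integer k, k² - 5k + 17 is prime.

k = 13

We need the least positive integer k for which k² - 5k + 17 is not prime.
For k = 1, 2, 3, 4, …, 10, 11, 12 the conclusion holds.
k = 13: k² - 5k + 17 = 121 = 11 × 11, composite.
So k = 13 is the smallest counterexample.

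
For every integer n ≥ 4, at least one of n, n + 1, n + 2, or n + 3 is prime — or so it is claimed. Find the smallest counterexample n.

A counterexample is any integer n ≥ 4 such that n, n + 1, n + 2, n + 3 are all composite; we check each in order.
For n = 4, 5, 6, 7, …, 21, 22, 23 the conclusion holds.
n = 24: 24 = 2 × 12; 25 = 5 × 5; 26 = 2 × 13; 27 = 3 × 9 — all composite.

n = 24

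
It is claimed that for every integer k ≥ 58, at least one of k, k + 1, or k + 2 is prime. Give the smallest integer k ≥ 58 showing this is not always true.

We need the least integer k ≥ 58 for which k, k + 1, k + 2 are all composite.
k = 58: 59 is prime.
k = 59: 59 is prime.
k = 60: 61 is prime.
k = 61: 61 is prime.
k = 62: 62 = 2 × 31; 63 = 3 × 21; 64 = 2 × 32 — all composite.
So k = 62 is the smallest counterexample.

k = 62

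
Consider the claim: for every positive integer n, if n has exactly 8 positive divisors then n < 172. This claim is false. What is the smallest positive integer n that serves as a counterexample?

We need the least positive integer n for which n has exactly 8 positive divisors but the claim fails.
For n = 24, 30, 40, 42, …, 154, 165, 170 the conclusion holds.
n = 174: τ(174) = 8; 174 ≥ 172.

n = 174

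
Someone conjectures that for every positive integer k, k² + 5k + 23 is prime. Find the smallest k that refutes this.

k = 14

For k = 1, 2, 3, 4, …, 11, 12, 13 the conclusion holds.
k = 14: k² + 5k + 23 = 289 = 17 × 17, composite.
So k = 14 is the smallest counterexample.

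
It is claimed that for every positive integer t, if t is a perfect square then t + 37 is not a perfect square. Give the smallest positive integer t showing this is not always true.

t = 324

A counterexample is any positive integer t such that t is a perfect square but t + 37 is a perfect square; we check each in order.
For t = 1, 4, 9, 16, …, 225, 256, 289 the conclusion holds.
t = 324: 324 = 18² and 324 + 37 = 361 = 19².
Hence t = 324 is a counterexample.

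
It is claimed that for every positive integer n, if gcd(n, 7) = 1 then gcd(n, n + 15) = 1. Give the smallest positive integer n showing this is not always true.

Check each positive integer n in order until gcd(n, 7) = 1 but gcd(n, n + 15) > 1.
n = 1: gcd(1, 16) = 1.
n = 2: gcd(2, 17) = 1.
n = 3: gcd(3, 18) = 3.
So n = 3 is the smallest counterexample.

n = 3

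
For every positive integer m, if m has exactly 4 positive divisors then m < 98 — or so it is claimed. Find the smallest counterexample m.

For m = 6, 8, 10, 14, …, 93, 94, 95 the conclusion holds.
m = 106: τ(106) = 4; 106 ≥ 98.
Hence m = 106 is a counterexample.

m = 106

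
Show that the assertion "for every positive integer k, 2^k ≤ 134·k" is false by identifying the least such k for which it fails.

The first 10 eligible values, up to k = 10, all satisfy the conclusion.
k = 11: 2^k = 2048 and 134·k = 1474, so 2048 > 1474.

k = 11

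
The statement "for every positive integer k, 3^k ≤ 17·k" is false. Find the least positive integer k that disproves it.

k = 1: 3^k = 3 and 17·k = 17, so 3 ≤ 17.
k = 2: 3^k = 9 and 17·k = 34, so 9 ≤ 34.
k = 3: 3^k = 27 and 17·k = 51, so 27 ≤ 51.
k = 4: 3^k = 81 and 17·k = 68, so 81 > 68.
Thus k = 4 disproves the claim, and no smaller k works.

k = 4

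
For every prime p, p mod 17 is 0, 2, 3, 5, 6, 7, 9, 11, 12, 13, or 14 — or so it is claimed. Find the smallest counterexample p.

p = 59

Check each prime p in order until the claim fails.
The first 16 eligible values, up to p = 53, all satisfy the conclusion.
p = 59: 59 mod 17 = 8 — not in {0, 2, 3, 5, 6, 7, 9, 11, 12, 13, 14}.
So p = 59 is the smallest counterexample.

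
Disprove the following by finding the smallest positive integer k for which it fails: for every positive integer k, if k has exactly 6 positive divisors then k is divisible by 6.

k = 20

For k = 12, 18 the conclusion holds.
k = 20: τ(20) = 6; 20 mod 6 = 2.
So k = 20 is the smallest counterexample.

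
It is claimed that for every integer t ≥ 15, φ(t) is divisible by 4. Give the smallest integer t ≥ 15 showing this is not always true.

t = 18

t = 15: φ(15) = 8; 8 mod 4 = 0.
t = 16: φ(16) = 8; 8 mod 4 = 0.
t = 17: φ(17) = 16; 16 mod 4 = 0.
t = 18: φ(18) = 6; 6 mod 4 = 2.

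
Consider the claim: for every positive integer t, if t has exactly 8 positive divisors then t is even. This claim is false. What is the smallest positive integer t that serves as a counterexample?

A counterexample is any positive integer t such that t has exactly 8 positive divisors but t is odd; we check each in order.
For t = 24, 30, 40, 42, …, 88, 102, 104 the conclusion holds.
t = 105: divisors of 105: 1, 3, 5, 7, 15, 21, 35, 105; 105 is odd.

t = 105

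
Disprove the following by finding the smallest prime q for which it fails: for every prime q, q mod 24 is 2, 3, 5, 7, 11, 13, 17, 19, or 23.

q = 73

For q = 2, 3, 5, 7, …, 61, 67, 71 the conclusion holds.
q = 73: 73 mod 24 = 1 — not in {2, 3, 5, 7, 11, 13, 17, 19, 23}.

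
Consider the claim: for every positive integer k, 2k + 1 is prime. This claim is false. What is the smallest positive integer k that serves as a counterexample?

k = 4

We need the least positive integer k for which 2k + 1 is not prime.
k = 1: 2k + 1 = 3, prime.
k = 2: 2k + 1 = 5, prime.
k = 3: 2k + 1 = 7, prime.
k = 4: 2k + 1 = 9 = 3 × 3, composite.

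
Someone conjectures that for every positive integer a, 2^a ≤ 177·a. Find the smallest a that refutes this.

a = 11

For a = 1, 2, 3, 4, 5, 6, 7, 8, 9, 10 the conclusion holds.
a = 11: 2^a = 2048 and 177·a = 1947, so 2048 > 1947.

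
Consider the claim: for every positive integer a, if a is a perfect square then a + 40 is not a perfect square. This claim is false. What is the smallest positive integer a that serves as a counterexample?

a = 9

We need the least positive integer a for which a is a perfect square but a + 40 is a perfect square.
For a = 1, 4 the conclusion holds.
a = 9: 9 = 3² and 9 + 40 = 49 = 7².
Hence a = 9 is a counterexample.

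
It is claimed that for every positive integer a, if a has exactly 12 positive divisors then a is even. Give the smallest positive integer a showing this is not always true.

a = 315

For a = 60, 72, 84, 90, …, 294, 306, 308 the conclusion holds.
a = 315: divisors of 315: 12 divisors; 315 is odd.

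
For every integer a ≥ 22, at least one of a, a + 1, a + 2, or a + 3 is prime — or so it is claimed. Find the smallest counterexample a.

a = 24

We need the least integer a ≥ 22 for which a, a + 1, a + 2, a + 3 are all composite.
For a = 22, 23 the conclusion holds.
a = 24: 24 = 2 × 12; 25 = 5 × 5; 26 = 2 × 13; 27 = 3 × 9 — all composite.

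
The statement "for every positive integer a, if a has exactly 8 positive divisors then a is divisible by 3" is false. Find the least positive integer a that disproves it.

a = 40

A counterexample is any positive integer a such that a has exactly 8 positive divisors but a is not divisible by 3; we check each in order.
a = 24: τ(24) = 8; 24 mod 3 = 0.
a = 30: τ(30) = 8; 30 mod 3 = 0.
a = 40: τ(40) = 8; 40 mod 3 = 1.
Hence a = 40 is a counterexample.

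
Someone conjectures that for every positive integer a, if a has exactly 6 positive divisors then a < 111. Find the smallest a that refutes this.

a = 116

We need the least positive integer a for which a has exactly 6 positive divisors but the claim fails.
For a = 12, 18, 20, 28, …, 92, 98, 99 the conclusion holds.
a = 116: τ(116) = 6; 116 ≥ 111.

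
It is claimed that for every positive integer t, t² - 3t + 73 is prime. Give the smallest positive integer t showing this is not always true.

t = 4

We need the least positive integer t for which t² - 3t + 73 is not prime.
For t = 1, 2, 3 the conclusion holds.
t = 4: t² - 3t + 73 = 77 = 7 × 11, composite.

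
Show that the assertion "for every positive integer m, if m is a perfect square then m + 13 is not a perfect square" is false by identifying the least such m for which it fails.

Check each positive integer m in order until m is a perfect square but m + 13 is a perfect square.
The first 5 eligible values, up to m = 25, all satisfy the conclusion.
m = 36: 36 = 6² and 36 + 13 = 49 = 7².
Thus m = 36 disproves the claim, and no smaller m works.

m = 36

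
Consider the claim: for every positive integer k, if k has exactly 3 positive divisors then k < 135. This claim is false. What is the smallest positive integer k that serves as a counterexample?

k = 169

A counterexample is any positive integer k such that k has exactly 3 positive divisors but the claim fails; we check each in order.
k = 4: τ(4) = 3; 4 < 135.
k = 9: τ(9) = 3; 9 < 135.
k = 25: τ(25) = 3; 25 < 135.
k = 49: τ(49) = 3; 49 < 135.
k = 121: τ(121) = 3; 121 < 135.
k = 169: τ(169) = 3; 169 ≥ 135.
Hence k = 169 is a counterexample.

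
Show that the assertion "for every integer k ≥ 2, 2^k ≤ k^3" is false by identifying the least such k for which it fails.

k = 10

The first 8 eligible values, up to k = 9, all satisfy the conclusion.
k = 10: 2^k = 1024 and k^3 = 1000, so 1024 > 1000.
So k = 10 is the smallest counterexample.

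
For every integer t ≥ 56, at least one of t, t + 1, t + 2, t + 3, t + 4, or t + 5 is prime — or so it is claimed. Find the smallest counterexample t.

t = 90

Check each integer t ≥ 56 in order until t, t + 1, t + 2, t + 3, t + 4, t + 5 are all composite.
For t = 56, 57, 58, 59, …, 87, 88, 89 the conclusion holds.
t = 90: 90 = 2 × 45; 91 = 7 × 13; 92 = 2 × 46; 93 = 3 × 31; 94 = 2 × 47; 95 = 5 × 19 — all composite.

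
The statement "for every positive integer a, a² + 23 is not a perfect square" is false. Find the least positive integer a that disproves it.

A counterexample is any positive integer a such that a² + 23 is a perfect square; we check each in order.
For a = 1, 2, 3, 4, 5, 6, 7, 8, 9, 10 the conclusion holds.
a = 11: 11² + 23 = 144 = 12², a perfect square.
Hence a = 11 is a counterexample.

a = 11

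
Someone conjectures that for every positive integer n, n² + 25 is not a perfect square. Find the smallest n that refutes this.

n = 12

We need the least positive integer n for which n² + 25 is a perfect square.
For n = 1, 2, 3, 4, …, 9, 10, 11 the conclusion holds.
n = 12: 12² + 25 = 169 = 13², a perfect square.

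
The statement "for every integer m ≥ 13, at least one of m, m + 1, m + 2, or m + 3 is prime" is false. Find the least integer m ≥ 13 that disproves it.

m = 24

We need the least integer m ≥ 13 for which m, m + 1, m + 2, m + 3 are all composite.
The first 11 eligible values, up to m = 23, all satisfy the conclusion.
m = 24: 24 = 2 × 12; 25 = 5 × 5; 26 = 2 × 13; 27 = 3 × 9 — all composite.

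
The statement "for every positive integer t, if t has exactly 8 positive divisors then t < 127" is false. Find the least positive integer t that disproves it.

t = 128

Check each positive integer t in order until t has exactly 8 positive divisors but the claim fails.
For t = 24, 30, 40, 42, …, 105, 110, 114 the conclusion holds.
t = 128: τ(128) = 8; 128 ≥ 127.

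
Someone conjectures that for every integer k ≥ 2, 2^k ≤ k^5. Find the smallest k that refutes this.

We need the least integer k ≥ 2 for which 2^k > k^5.
For k = 2, 3, 4, 5, …, 20, 21, 22 the conclusion holds.
k = 23: 2^k = 8388608 and k^5 = 6436343, so 8388608 > 6436343.

k = 23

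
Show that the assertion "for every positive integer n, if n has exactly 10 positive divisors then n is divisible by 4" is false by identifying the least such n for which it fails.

n = 162

A counterexample is any positive integer n such that n has exactly 10 positive divisors but n is not divisible by 4; we check each in order.
n = 48: τ(48) = 10; 48 mod 4 = 0.
n = 80: τ(80) = 10; 80 mod 4 = 0.
n = 112: τ(112) = 10; 112 mod 4 = 0.
n = 162: τ(162) = 10; 162 mod 4 = 2.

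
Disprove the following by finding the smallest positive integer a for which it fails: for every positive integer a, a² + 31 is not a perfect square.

a = 15

Check each positive integer a in order until a² + 31 is a perfect square.
For a = 1, 2, 3, 4, …, 12, 13, 14 the conclusion holds.
a = 15: 15² + 31 = 256 = 16², a perfect square.
So a = 15 is the smallest counterexample.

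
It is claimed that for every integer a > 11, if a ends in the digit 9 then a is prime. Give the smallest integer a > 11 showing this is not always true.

We need the least integer a > 11 for which a ends in the digit 9 but a is not prime.
For a = 19, 29 the conclusion holds.
a = 39: 39 ends in 9; 39 = 3 × 13, composite.
Thus a = 39 disproves the claim, and no smaller a works.

a = 39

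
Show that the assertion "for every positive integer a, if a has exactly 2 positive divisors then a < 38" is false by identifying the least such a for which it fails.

For a = 2, 3, 5, 7, …, 29, 31, 37 the conclusion holds.
a = 41: τ(41) = 2; 41 ≥ 38.

a = 41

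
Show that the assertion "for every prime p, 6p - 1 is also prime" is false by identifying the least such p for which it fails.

Check each prime p in order until 6p - 1 is not prime.
p = 2: 6p - 1 = 11, prime.
p = 3: 6p - 1 = 17, prime.
p = 5: 6p - 1 = 29, prime.
p = 7: 6p - 1 = 41, prime.
p = 11: 6p - 1 = 65 = 5 × 13, not prime.

p = 11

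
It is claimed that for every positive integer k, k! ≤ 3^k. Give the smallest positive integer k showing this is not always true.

Check each positive integer k in order until k! > 3^k.
For k = 1, 2, 3, 4, 5, 6 the conclusion holds.
k = 7: k! = 5040 and 3^k = 2187, so 5040 > 2187.

k = 7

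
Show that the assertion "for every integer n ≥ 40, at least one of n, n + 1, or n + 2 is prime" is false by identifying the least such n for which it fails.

Check each integer n ≥ 40 in order until n, n + 1, n + 2 are all composite.
n = 40: 41 is prime.
n = 41: 41 is prime.
n = 42: 43 is prime.
n = 43: 43 is prime.
n = 44: 44 = 2 × 22; 45 = 3 × 15; 46 = 2 × 23 — all composite.
Thus n = 44 disproves the claim, and no smaller n works.

n = 44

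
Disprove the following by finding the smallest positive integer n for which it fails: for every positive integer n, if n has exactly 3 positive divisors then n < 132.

n = 169

A counterexample is any positive integer n such that n has exactly 3 positive divisors but the claim fails; we check each in order.
For n = 4, 9, 25, 49, 121 the conclusion holds.
n = 169: τ(169) = 3; 169 ≥ 132.
So n = 169 is the smallest counterexample.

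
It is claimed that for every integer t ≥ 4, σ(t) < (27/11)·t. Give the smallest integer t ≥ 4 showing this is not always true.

t = 24

Check each integer t ≥ 4 in order until the claim fails.
The first 20 eligible values, up to t = 23, all satisfy the conclusion.
t = 24: σ(24) = 60; 60 ≥ 648/11.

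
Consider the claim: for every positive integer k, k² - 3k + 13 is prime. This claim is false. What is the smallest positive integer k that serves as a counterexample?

Check each positive integer k in order until k² - 3k + 13 is not prime.
For k = 1, 2, 3, 4, …, 9, 10, 11 the conclusion holds.
k = 12: k² - 3k + 13 = 121 = 11 × 11, composite.

k = 12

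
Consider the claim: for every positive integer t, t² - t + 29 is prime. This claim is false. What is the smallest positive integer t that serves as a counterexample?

t = 1: t² - t + 29 = 29, prime.
t = 2: t² - t + 29 = 31, prime.
t = 3: t² - t + 29 = 35 = 5 × 7, composite.
Thus t = 3 disproves the claim, and no smaller t works.

t = 3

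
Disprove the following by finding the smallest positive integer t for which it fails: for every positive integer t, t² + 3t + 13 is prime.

A counterexample is any positive integer t such that t² + 3t + 13 is not prime; we check each in order.
t = 1: t² + 3t + 13 = 17, prime.
t = 2: t² + 3t + 13 = 23, prime.
t = 3: t² + 3t + 13 = 31, prime.
t = 4: t² + 3t + 13 = 41, prime.
t = 5: t² + 3t + 13 = 53, prime.
t = 6: t² + 3t + 13 = 67, prime.
t = 7: t² + 3t + 13 = 83, prime.
t = 8: t² + 3t + 13 = 101, prime.
t = 9: t² + 3t + 13 = 121 = 11 × 11, composite.
Hence t = 9 is a counterexample.

t = 9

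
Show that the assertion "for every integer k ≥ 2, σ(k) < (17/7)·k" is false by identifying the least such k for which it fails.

k = 24

A counterexample is any integer k ≥ 2 such that the claim fails; we check each in order.
For k = 2, 3, 4, 5, …, 21, 22, 23 the conclusion holds.
k = 24: σ(24) = 60; 60 ≥ 408/7.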